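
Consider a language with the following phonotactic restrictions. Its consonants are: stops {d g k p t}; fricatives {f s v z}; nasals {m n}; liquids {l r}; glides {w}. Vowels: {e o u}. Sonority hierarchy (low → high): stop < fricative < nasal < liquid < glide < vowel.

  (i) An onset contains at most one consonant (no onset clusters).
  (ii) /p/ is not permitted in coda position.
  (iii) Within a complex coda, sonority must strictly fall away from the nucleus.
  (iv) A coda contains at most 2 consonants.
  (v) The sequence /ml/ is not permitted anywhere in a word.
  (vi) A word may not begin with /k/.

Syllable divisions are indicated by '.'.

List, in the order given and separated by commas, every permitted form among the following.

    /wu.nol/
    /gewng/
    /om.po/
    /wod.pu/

/wu.nol/ — σ1 onset /w/, coda /∅/ ok; σ2 onset /n/, coda /l/ ok → permitted
/gewng/ — violates constraint (iv): syllable 1 coda /wng/ has 3 consonants (> 2) → not permitted
/om.po/ — σ1 onset /∅/, coda /m/ ok; σ2 onset /p/, coda /∅/ ok → permitted
/wod.pu/ — σ1 onset /w/, coda /d/ ok; σ2 onset /p/, coda /∅/ ok → permitted

/wu.nol/, /om.po/, /wod.pu/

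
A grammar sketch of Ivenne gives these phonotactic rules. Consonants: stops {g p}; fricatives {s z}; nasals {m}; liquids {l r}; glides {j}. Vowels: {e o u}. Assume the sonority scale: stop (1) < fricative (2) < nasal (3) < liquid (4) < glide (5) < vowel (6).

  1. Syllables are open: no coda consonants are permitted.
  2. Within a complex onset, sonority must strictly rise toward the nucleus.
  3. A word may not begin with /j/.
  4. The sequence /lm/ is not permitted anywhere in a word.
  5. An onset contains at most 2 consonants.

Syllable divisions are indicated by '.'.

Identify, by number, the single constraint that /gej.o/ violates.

/gej.o/: syllable 1 coda /j/ has 1 consonant (> 0).
This is a violation of constraint 1: "Syllables are open: no coda consonants are permitted."
The remaining constraints (2, 3, 4, 5) are satisfied.

1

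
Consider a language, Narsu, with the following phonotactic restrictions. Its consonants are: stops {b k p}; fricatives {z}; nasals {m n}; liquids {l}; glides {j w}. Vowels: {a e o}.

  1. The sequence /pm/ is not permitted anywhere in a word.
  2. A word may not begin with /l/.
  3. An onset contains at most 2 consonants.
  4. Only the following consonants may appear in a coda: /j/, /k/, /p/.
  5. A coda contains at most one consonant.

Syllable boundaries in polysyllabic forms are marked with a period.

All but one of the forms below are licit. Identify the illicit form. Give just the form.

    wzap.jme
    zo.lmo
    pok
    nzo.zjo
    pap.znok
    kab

wzap.jme — σ1 onset /wz/ (2C), coda /p/ ok; σ2 onset /jm/ (2C), coda /∅/ ok → licit
zo.lmo — σ1 onset /z/, coda /∅/ ok; σ2 onset /lm/ (2C), coda /∅/ ok → licit
pok — σ1 onset /p/, coda /k/ ok → licit
nzo.zjo — σ1 onset /nz/ (2C), coda /∅/ ok; σ2 onset /zj/ (2C), coda /∅/ ok → licit
pap.znok — σ1 onset /p/, coda /p/ ok; σ2 onset /zn/ (2C), coda /k/ ok → licit
kab — violates constraint 4: syllable 1 coda contains /b/, which is not a licensed coda consonant → illicit

kab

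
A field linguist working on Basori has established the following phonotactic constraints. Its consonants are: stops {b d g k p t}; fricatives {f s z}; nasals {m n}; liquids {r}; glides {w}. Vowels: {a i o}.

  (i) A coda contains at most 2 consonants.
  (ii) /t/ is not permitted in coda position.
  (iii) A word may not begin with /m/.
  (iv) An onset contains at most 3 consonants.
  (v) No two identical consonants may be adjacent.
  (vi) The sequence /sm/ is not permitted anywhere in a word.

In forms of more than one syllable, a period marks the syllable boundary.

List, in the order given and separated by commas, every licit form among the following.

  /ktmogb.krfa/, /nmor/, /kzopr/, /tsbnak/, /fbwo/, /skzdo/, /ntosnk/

/ktmogb.krfa/ — σ1 onset /ktm/ (3C), coda /gb/ (2C) ok; σ2 onset /krf/ (3C), coda /∅/ ok → licit
/nmor/ — σ1 onset /nm/ (2C), coda /r/ ok → licit
/kzopr/ — σ1 onset /kz/ (2C), coda /pr/ (2C) ok → licit
/tsbnak/ — violates constraint (iv): syllable 1 onset /tsbn/ has 4 consonants (> 3) → illicit
/fbwo/ — σ1 onset /fbw/ (3C), coda /∅/ ok → licit
/skzdo/ — violates constraint (iv): syllable 1 onset /skzd/ has 4 consonants (> 3) → illicit
/ntosnk/ — violates constraint (i): syllable 1 coda /snk/ has 3 consonants (> 2) → illicit

/ktmogb.krfa/, /nmor/, /kzopr/, /fbwo/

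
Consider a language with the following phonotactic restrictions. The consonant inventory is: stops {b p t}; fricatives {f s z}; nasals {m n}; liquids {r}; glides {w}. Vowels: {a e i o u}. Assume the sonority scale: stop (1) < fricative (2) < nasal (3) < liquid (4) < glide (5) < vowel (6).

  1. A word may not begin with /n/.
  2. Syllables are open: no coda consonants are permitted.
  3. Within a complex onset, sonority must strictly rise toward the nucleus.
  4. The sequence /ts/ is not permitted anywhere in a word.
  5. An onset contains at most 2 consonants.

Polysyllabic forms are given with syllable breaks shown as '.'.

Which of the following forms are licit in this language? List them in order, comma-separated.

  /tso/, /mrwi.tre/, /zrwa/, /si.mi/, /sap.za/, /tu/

/tso/ — violates constraint 4: contains banned sequence /ts/ → illicit
/mrwi.tre/ — violates constraint 5: syllable 1 onset /mrw/ has 3 consonants (> 2) → illicit
/zrwa/ — violates constraint 5: syllable 1 onset /zrw/ has 3 consonants (> 2) → illicit
/si.mi/ — σ1 onset /s/, coda /∅/ ok; σ2 onset /m/, coda /∅/ ok → licit
/sap.za/ — violates constraint 2: syllable 1 coda /p/ has 1 consonant (> 0) → illicit
/tu/ — σ1 onset /t/, coda /∅/ ok → licit

/si.mi/, /tu/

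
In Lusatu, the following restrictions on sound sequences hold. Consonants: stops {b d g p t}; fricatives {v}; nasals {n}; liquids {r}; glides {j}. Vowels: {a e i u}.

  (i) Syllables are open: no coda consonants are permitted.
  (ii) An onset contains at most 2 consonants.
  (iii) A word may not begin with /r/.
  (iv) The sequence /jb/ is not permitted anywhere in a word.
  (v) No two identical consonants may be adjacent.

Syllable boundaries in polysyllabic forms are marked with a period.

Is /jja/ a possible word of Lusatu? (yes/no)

/jja/ — violates constraint (v): adjacent identical consonants /jj/ → phonotactically illegal

no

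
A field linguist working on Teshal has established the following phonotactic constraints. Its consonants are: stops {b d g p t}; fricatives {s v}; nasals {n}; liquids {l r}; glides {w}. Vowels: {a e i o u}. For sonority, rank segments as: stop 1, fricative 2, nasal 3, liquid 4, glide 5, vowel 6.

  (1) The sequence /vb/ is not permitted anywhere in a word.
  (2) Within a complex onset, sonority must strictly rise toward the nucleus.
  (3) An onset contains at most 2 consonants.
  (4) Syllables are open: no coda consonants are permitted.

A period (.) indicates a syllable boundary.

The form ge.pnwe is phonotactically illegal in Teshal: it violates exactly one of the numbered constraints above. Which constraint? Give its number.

3

ge.pnwe: syllable 2 onset /pnw/ has 3 consonants (> 2).
This is a violation of constraint 3: "An onset contains at most 2 consonants."
The remaining constraints (1, 2, 4) are satisfied.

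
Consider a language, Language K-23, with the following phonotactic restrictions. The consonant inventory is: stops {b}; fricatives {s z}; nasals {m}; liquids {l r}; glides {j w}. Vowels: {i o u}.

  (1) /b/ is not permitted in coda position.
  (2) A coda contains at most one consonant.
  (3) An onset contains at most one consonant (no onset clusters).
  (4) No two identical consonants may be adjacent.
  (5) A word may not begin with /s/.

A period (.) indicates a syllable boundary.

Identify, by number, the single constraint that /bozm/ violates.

2

/bozm/: syllable 1 coda /zm/ has 2 consonants (> 1).
This is a violation of constraint 2: "A coda contains at most one consonant."
The remaining constraints (1, 3, 4, 5) are satisfied.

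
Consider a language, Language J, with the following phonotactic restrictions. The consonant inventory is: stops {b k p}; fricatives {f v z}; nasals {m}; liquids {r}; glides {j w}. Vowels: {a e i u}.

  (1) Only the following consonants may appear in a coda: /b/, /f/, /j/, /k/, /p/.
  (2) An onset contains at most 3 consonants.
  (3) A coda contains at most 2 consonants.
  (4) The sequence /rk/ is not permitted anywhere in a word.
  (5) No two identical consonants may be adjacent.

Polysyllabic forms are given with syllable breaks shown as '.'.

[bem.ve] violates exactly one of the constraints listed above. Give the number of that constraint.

1

[bem.ve]: syllable 1 coda contains /m/, which is not a licensed coda consonant.
This is a violation of constraint 1: "Only the following consonants may appear in a coda: /b/, /f/, /j/, /k/, /p/."
The remaining constraints (2, 3, 4, 5) are satisfied.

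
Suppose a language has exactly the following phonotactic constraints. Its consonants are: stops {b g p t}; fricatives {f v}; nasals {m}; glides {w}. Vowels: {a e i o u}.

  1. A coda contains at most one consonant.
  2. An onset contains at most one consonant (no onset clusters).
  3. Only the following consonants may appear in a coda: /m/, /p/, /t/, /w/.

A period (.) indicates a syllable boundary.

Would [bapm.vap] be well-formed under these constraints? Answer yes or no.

no

[bapm.vap] — violates constraint 1: syllable 1 coda /pm/ has 2 consonants (> 1) → ill-formed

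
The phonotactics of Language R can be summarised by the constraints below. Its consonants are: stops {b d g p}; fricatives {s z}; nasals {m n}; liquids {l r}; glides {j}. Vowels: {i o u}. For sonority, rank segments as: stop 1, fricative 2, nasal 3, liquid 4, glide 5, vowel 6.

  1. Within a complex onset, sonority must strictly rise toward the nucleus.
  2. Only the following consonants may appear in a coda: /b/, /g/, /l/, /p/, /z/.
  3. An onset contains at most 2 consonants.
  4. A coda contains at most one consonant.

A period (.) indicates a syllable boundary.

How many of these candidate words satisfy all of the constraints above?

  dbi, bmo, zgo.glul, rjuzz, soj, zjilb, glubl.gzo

dbi — violates constraint 1: syllable 1 onset /db/: /d/ (stop, 1) → /b/ (stop, 1) does not rise → ill-formed
bmo — σ1 onset /bm/ (1→3 rises), coda /∅/ ok → well-formed
zgo.glul — violates constraint 1: syllable 1 onset /zg/: /z/ (fricative, 2) → /g/ (stop, 1) does not rise → ill-formed
rjuzz — violates constraint 4: syllable 1 coda /zz/ has 2 consonants (> 1) → ill-formed
soj — violates constraint 2: syllable 1 coda contains /j/, which is not a licensed coda consonant → ill-formed
zjilb — violates constraint 4: syllable 1 coda /lb/ has 2 consonants (> 1) → ill-formed
glubl.gzo — violates constraint 4: syllable 1 coda /bl/ has 2 consonants (> 1) → ill-formed
Well-formed: bmo → 1.

1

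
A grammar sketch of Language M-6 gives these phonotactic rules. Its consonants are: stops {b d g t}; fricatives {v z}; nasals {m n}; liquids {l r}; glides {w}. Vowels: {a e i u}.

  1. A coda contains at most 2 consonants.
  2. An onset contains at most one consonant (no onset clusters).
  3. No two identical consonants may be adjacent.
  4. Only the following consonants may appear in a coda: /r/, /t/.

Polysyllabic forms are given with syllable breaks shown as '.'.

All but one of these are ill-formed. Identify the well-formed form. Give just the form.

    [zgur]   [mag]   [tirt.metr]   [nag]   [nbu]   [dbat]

[zgur] — violates constraint 2: syllable 1 onset /zg/ has 2 consonants (> 1) → ill-formed
[mag] — violates constraint 4: syllable 1 coda contains /g/, which is not a licensed coda consonant → ill-formed
[tirt.metr] — σ1 onset /t/, coda /rt/ (2C) ok; σ2 onset /m/, coda /tr/ (2C) ok → well-formed
[nag] — violates constraint 4: syllable 1 coda contains /g/, which is not a licensed coda consonant → ill-formed
[nbu] — violates constraint 2: syllable 1 onset /nb/ has 2 consonants (> 1) → ill-formed
[dbat] — violates constraint 2: syllable 1 onset /db/ has 2 consonants (> 1) → ill-formed

[tirt.metr]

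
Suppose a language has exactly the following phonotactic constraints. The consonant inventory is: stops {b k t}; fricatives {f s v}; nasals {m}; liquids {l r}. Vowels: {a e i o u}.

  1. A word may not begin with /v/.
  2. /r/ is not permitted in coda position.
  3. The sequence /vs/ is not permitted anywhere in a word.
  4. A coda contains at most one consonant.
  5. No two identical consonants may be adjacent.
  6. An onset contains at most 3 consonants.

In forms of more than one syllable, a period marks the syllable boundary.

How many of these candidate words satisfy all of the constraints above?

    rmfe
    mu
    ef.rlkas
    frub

4

rmfe — σ1 onset /rmf/ (3C), coda /∅/ ok → permitted
mu — σ1 onset /m/, coda /∅/ ok → permitted
ef.rlkas — σ1 onset /∅/, coda /f/ ok; σ2 onset /rlk/ (3C), coda /s/ ok → permitted
frub — σ1 onset /fr/ (2C), coda /b/ ok → permitted
Permitted: rmfe, mu, ef.rlkas, frub → 4.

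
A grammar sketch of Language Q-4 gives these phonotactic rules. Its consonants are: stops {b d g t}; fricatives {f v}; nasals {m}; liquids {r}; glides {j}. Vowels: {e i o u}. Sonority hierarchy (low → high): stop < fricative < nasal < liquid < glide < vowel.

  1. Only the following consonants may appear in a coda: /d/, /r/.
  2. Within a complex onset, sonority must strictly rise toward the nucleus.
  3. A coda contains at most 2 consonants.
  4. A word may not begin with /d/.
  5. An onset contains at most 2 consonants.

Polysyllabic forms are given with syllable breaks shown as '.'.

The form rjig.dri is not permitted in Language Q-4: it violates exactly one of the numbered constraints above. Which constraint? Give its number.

1

rjig.dri: syllable 1 coda contains /g/, which is not a licensed coda consonant.
This is a violation of constraint 1: "Only the following consonants may appear in a coda: /d/, /r/."
The remaining constraints (2, 3, 4, 5) are satisfied.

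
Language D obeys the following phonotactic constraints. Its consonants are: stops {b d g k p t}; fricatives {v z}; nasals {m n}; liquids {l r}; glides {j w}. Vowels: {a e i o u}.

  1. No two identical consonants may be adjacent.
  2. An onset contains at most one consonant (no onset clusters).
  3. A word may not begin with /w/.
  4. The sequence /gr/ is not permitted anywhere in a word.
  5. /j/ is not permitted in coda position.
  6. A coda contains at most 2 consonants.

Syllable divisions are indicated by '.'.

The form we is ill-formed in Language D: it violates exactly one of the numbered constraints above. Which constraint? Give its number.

we: word begins with /w/.
This is a violation of constraint 3: "A word may not begin with /w/."
The remaining constraints (1, 2, 4, 5, 6) are satisfied.

3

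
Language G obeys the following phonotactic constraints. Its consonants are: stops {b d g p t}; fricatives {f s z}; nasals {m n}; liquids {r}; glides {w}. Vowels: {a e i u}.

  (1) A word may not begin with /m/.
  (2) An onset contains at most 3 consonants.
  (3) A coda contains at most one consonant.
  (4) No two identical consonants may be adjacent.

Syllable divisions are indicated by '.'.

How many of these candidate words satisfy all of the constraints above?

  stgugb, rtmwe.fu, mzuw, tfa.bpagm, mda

stgugb — violates constraint 3: syllable 1 coda /gb/ has 2 consonants (> 1) → ill-formed
rtmwe.fu — violates constraint 2: syllable 1 onset /rtmw/ has 4 consonants (> 3) → ill-formed
mzuw — violates constraint 1: word begins with /m/ → ill-formed
tfa.bpagm — violates constraint 3: syllable 2 coda /gm/ has 2 consonants (> 1) → ill-formed
mda — violates constraint 1: word begins with /m/ → ill-formed
No form is well-formed → 0.

0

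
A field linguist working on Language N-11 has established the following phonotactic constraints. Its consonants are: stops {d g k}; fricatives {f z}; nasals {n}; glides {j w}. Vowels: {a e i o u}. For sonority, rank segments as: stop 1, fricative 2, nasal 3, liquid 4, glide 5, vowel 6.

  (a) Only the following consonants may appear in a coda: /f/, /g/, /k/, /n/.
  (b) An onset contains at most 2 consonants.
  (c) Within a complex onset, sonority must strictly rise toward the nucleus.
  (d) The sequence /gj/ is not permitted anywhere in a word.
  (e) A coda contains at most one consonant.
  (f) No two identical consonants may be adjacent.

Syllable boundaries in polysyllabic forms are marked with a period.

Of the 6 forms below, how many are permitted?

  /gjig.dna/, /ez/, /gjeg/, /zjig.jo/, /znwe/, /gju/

/gjig.dna/ — violates constraint (d): contains banned sequence /gj/ → not permitted
/ez/ — violates constraint (a): syllable 1 coda contains /z/, which is not a licensed coda consonant → not permitted
/gjeg/ — violates constraint (d): contains banned sequence /gj/ → not permitted
/zjig.jo/ — violates constraint (d): contains banned sequence /gj/ → not permitted
/znwe/ — violates constraint (b): syllable 1 onset /znw/ has 3 consonants (> 2) → not permitted
/gju/ — violates constraint (d): contains banned sequence /gj/ → not permitted
No form is permitted → 0.

0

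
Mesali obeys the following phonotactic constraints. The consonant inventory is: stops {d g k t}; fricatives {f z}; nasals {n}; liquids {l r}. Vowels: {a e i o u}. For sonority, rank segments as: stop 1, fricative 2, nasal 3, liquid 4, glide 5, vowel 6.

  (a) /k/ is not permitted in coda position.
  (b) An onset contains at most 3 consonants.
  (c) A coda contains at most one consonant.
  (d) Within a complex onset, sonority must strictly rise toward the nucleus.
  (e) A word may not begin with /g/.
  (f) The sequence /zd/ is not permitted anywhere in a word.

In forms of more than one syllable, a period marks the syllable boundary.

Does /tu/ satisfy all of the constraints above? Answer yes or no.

yes

/tu/ — σ1 onset /t/, coda /∅/ ok → permitted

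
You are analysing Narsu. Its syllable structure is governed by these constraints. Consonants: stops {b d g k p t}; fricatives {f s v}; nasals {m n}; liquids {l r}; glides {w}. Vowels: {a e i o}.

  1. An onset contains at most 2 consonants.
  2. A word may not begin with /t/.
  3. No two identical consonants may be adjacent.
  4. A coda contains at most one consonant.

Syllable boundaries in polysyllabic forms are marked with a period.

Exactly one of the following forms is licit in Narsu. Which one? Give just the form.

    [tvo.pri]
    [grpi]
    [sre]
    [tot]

[sre]

[tvo.pri] — violates constraint 2: word begins with /t/ → illicit
[grpi] — violates constraint 1: syllable 1 onset /grp/ has 3 consonants (> 2) → illicit
[sre] — σ1 onset /sr/ (2C), coda /∅/ ok → licit
[tot] — violates constraint 2: word begins with /t/ → illicit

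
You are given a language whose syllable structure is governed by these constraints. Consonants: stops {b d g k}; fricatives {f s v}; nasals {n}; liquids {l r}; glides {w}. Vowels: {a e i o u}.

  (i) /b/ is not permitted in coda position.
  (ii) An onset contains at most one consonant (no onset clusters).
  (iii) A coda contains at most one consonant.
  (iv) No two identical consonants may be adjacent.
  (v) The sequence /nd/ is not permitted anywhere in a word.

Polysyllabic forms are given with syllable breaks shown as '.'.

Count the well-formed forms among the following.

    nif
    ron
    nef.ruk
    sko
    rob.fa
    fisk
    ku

nif — σ1 onset /n/, coda /f/ ok → well-formed
ron — σ1 onset /r/, coda /n/ ok → well-formed
nef.ruk — σ1 onset /n/, coda /f/ ok; σ2 onset /r/, coda /k/ ok → well-formed
sko — violates constraint (ii): syllable 1 onset /sk/ has 2 consonants (> 1) → ill-formed
rob.fa — violates constraint (i): syllable 1 coda contains /b/ → ill-formed
fisk — violates constraint (iii): syllable 1 coda /sk/ has 2 consonants (> 1) → ill-formed
ku — σ1 onset /k/, coda /∅/ ok → well-formed
Well-formed: nif, ron, nef.ruk, ku → 4.

4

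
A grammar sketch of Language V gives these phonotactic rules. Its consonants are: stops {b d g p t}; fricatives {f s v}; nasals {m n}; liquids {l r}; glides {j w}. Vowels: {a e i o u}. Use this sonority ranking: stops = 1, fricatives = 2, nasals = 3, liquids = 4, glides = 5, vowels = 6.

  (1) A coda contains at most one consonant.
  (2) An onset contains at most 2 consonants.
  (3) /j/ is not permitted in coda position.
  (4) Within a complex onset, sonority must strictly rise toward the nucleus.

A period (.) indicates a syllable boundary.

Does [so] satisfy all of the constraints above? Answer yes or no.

yes

[so] — σ1 onset /s/, coda /∅/ ok → phonotactically legal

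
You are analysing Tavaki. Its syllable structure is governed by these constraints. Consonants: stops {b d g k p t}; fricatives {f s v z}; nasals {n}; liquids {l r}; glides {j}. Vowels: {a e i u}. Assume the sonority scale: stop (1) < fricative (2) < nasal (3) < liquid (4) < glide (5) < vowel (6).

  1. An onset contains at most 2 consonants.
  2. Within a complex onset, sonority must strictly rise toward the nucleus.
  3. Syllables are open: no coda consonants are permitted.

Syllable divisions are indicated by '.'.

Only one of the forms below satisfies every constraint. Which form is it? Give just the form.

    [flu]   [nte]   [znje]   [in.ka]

[flu]

[flu] — σ1 onset /fl/ (2→4 rises), coda /∅/ ok → well-formed
[nte] — violates constraint 2: syllable 1 onset /nt/: /n/ (nasal, 3) → /t/ (stop, 1) does not rise → ill-formed
[znje] — violates constraint 1: syllable 1 onset /znj/ has 3 consonants (> 2) → ill-formed
[in.ka] — violates constraint 3: syllable 1 coda /n/ has 1 consonant (> 0) → ill-formed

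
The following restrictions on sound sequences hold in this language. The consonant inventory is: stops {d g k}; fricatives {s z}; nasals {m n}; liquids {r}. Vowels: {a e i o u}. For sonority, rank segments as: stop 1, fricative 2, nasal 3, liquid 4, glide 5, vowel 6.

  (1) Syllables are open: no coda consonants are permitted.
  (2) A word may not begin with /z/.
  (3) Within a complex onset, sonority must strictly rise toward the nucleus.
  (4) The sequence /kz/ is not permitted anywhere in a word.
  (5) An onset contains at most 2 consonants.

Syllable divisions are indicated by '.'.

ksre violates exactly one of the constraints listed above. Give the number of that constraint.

5

ksre: syllable 1 onset /ksr/ has 3 consonants (> 2).
This is a violation of constraint 5: "An onset contains at most 2 consonants."
The remaining constraints (1, 2, 3, 4) are satisfied.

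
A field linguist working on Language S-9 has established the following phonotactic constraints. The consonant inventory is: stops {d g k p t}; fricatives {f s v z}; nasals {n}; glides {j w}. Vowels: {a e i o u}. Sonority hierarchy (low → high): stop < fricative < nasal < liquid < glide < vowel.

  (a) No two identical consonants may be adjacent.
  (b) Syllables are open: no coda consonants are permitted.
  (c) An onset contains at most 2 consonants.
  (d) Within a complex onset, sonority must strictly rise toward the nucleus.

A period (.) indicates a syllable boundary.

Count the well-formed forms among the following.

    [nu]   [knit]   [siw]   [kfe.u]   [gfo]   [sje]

[nu] — σ1 onset /n/, coda /∅/ ok → well-formed
[knit] — violates constraint (b): syllable 1 coda /t/ has 1 consonant (> 0) → ill-formed
[siw] — violates constraint (b): syllable 1 coda /w/ has 1 consonant (> 0) → ill-formed
[kfe.u] — σ1 onset /kf/ (1→2 rises), coda /∅/ ok; σ2 onset /∅/, coda /∅/ ok → well-formed
[gfo] — σ1 onset /gf/ (1→2 rises), coda /∅/ ok → well-formed
[sje] — σ1 onset /sj/ (2→5 rises), coda /∅/ ok → well-formed
Well-formed: [nu], [kfe.u], [gfo], [sje] → 4.

4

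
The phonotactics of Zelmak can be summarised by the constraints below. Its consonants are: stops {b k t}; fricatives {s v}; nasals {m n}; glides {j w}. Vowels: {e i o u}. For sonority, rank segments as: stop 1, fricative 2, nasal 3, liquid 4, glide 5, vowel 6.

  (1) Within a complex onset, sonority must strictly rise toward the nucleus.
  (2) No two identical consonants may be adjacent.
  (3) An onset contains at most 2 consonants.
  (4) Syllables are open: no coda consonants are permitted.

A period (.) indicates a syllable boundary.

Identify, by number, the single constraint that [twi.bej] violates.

[twi.bej]: syllable 2 coda /j/ has 1 consonant (> 0).
This is a violation of constraint 4: "Syllables are open: no coda consonants are permitted."
The remaining constraints (1, 2, 3) are satisfied.

4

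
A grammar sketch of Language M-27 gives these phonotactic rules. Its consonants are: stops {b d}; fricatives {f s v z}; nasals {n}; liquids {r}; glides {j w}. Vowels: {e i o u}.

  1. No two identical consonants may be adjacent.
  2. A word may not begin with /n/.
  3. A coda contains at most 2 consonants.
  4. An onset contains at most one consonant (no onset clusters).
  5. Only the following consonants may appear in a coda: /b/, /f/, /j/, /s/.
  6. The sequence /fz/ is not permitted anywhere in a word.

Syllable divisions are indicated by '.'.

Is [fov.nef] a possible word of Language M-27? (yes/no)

[fov.nef] — violates constraint 5: syllable 1 coda contains /v/, which is not a licensed coda consonant → ill-formed

no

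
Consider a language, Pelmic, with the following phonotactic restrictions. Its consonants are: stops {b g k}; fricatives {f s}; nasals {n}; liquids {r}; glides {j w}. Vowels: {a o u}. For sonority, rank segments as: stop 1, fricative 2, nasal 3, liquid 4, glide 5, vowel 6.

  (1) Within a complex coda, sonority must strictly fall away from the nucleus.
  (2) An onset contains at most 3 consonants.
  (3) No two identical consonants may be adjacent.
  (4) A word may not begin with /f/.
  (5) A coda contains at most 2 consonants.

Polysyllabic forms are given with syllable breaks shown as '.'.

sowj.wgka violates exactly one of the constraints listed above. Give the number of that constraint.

1

sowj.wgka: syllable 1 coda /wj/: /w/ (glide, 5) → /j/ (glide, 5) does not fall.
This is a violation of constraint 1: "Within a complex coda, sonority must strictly fall away from the nucleus."
The remaining constraints (2, 3, 4, 5) are satisfied.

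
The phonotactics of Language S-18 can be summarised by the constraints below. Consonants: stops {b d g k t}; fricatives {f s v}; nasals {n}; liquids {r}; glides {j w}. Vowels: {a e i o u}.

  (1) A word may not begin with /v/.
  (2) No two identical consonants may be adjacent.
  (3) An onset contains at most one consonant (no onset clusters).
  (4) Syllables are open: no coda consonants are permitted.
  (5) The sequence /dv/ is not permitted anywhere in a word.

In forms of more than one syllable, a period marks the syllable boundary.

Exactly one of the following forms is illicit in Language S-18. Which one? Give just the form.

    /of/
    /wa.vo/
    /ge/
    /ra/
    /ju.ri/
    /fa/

/of/

/of/ — violates constraint 4: syllable 1 coda /f/ has 1 consonant (> 0) → illicit
/wa.vo/ — σ1 onset /w/, coda /∅/ ok; σ2 onset /v/, coda /∅/ ok → licit
/ge/ — σ1 onset /g/, coda /∅/ ok → licit
/ra/ — σ1 onset /r/, coda /∅/ ok → licit
/ju.ri/ — σ1 onset /j/, coda /∅/ ok; σ2 onset /r/, coda /∅/ ok → licit
/fa/ — σ1 onset /f/, coda /∅/ ok → licit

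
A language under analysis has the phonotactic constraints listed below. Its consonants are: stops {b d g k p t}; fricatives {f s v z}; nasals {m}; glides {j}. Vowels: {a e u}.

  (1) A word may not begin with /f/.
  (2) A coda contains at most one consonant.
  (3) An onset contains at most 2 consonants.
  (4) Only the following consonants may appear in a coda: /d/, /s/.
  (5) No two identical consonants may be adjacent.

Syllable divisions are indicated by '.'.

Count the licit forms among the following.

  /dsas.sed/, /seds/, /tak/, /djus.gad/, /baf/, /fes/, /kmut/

1

/dsas.sed/ — violates constraint 5: adjacent identical consonants /ss/ → illicit
/seds/ — violates constraint 2: syllable 1 coda /ds/ has 2 consonants (> 1) → illicit
/tak/ — violates constraint 4: syllable 1 coda contains /k/, which is not a licensed coda consonant → illicit
/djus.gad/ — σ1 onset /dj/ (2C), coda /s/ ok; σ2 onset /g/, coda /d/ ok → licit
/baf/ — violates constraint 4: syllable 1 coda contains /f/, which is not a licensed coda consonant → illicit
/fes/ — violates constraint 1: word begins with /f/ → illicit
/kmut/ — violates constraint 4: syllable 1 coda contains /t/, which is not a licensed coda consonant → illicit
Licit: /djus.gad/ → 1.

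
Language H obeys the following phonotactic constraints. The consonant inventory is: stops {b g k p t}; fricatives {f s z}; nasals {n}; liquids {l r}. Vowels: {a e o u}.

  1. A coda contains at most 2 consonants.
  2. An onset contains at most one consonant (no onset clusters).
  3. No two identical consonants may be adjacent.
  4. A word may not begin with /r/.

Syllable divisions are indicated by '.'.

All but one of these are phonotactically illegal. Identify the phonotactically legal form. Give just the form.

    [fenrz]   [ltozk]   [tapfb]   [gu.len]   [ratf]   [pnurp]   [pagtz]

[fenrz] — violates constraint 1: syllable 1 coda /nrz/ has 3 consonants (> 2) → phonotactically illegal
[ltozk] — violates constraint 2: syllable 1 onset /lt/ has 2 consonants (> 1) → phonotactically illegal
[tapfb] — violates constraint 1: syllable 1 coda /pfb/ has 3 consonants (> 2) → phonotactically illegal
[gu.len] — σ1 onset /g/, coda /∅/ ok; σ2 onset /l/, coda /n/ ok → phonotactically legal
[ratf] — violates constraint 4: word begins with /r/ → phonotactically illegal
[pnurp] — violates constraint 2: syllable 1 onset /pn/ has 2 consonants (> 1) → phonotactically illegal
[pagtz] — violates constraint 1: syllable 1 coda /gtz/ has 3 consonants (> 2) → phonotactically illegal

[gu.len]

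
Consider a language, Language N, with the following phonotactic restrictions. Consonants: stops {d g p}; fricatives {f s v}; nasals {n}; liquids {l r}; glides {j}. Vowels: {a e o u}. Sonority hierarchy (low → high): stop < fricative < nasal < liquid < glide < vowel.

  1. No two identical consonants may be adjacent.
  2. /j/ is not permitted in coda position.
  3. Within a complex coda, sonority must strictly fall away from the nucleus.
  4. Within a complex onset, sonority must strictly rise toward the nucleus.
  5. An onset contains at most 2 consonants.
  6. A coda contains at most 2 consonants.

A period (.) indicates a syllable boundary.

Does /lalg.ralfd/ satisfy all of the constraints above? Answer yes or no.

/lalg.ralfd/ — violates constraint 6: syllable 2 coda /lfd/ has 3 consonants (> 2) → not permitted

no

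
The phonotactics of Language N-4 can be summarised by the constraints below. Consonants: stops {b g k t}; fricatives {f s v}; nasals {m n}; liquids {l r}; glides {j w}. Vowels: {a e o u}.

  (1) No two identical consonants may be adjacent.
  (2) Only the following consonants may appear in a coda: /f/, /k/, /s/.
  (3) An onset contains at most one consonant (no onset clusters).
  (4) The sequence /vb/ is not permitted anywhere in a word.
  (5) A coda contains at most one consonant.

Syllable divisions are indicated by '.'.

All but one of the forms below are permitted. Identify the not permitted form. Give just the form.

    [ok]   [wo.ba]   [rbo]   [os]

[ok] — σ1 onset /∅/, coda /k/ ok → permitted
[wo.ba] — σ1 onset /w/, coda /∅/ ok; σ2 onset /b/, coda /∅/ ok → permitted
[rbo] — violates constraint 3: syllable 1 onset /rb/ has 2 consonants (> 1) → not permitted
[os] — σ1 onset /∅/, coda /s/ ok → permitted

[rbo]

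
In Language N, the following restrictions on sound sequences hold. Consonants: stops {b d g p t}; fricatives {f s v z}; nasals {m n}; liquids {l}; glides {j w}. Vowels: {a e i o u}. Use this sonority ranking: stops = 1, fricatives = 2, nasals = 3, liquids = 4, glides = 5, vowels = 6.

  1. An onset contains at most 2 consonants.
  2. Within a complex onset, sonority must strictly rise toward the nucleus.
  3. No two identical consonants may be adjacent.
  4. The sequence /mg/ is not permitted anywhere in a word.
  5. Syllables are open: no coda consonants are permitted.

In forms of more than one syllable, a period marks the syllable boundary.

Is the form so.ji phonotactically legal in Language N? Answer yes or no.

so.ji — σ1 onset /s/, coda /∅/ ok; σ2 onset /j/, coda /∅/ ok → phonotactically legal

yes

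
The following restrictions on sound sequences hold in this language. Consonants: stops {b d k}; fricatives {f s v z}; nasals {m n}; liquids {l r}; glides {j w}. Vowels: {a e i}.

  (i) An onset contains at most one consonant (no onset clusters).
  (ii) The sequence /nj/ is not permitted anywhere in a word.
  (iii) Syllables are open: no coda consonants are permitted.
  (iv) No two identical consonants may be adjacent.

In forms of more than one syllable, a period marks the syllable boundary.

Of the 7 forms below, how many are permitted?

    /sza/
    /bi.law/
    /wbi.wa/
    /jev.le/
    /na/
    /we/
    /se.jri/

/sza/ — violates constraint (i): syllable 1 onset /sz/ has 2 consonants (> 1) → not permitted
/bi.law/ — violates constraint (iii): syllable 2 coda /w/ has 1 consonant (> 0) → not permitted
/wbi.wa/ — violates constraint (i): syllable 1 onset /wb/ has 2 consonants (> 1) → not permitted
/jev.le/ — violates constraint (iii): syllable 1 coda /v/ has 1 consonant (> 0) → not permitted
/na/ — σ1 onset /n/, coda /∅/ ok → permitted
/we/ — σ1 onset /w/, coda /∅/ ok → permitted
/se.jri/ — violates constraint (i): syllable 2 onset /jr/ has 2 consonants (> 1) → not permitted
Permitted: /na/, /we/ → 2.

2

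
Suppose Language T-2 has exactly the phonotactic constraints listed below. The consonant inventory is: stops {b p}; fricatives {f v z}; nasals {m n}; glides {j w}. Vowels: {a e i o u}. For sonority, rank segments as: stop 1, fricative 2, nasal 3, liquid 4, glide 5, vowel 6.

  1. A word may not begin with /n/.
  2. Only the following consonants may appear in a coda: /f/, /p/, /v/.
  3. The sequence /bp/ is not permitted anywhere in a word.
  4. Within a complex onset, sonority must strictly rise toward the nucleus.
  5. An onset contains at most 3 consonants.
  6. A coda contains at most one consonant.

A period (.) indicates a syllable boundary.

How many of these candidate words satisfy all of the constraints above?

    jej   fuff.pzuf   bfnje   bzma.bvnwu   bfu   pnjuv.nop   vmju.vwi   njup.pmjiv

jej — violates constraint 2: syllable 1 coda contains /j/, which is not a licensed coda consonant → illicit
fuff.pzuf — violates constraint 6: syllable 1 coda /ff/ has 2 consonants (> 1) → illicit
bfnje — violates constraint 5: syllable 1 onset /bfnj/ has 4 consonants (> 3) → illicit
bzma.bvnwu — violates constraint 5: syllable 2 onset /bvnw/ has 4 consonants (> 3) → illicit
bfu — σ1 onset /bf/ (1→2 rises), coda /∅/ ok → licit
pnjuv.nop — σ1 onset /pnj/ (1→3→5 rises), coda /v/ ok; σ2 onset /n/, coda /p/ ok → licit
vmju.vwi — σ1 onset /vmj/ (2→3→5 rises), coda /∅/ ok; σ2 onset /vw/ (2→5 rises), coda /∅/ ok → licit
njup.pmjiv — violates constraint 1: word begins with /n/ → illicit
Licit: bfu, pnjuv.nop, vmju.vwi → 3.

3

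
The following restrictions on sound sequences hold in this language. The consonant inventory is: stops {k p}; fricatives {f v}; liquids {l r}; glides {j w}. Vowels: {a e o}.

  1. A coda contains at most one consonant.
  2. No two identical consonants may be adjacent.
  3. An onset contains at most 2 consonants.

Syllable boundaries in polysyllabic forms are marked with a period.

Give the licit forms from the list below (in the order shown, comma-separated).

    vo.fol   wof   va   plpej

vo.fol — σ1 onset /v/, coda /∅/ ok; σ2 onset /f/, coda /l/ ok → licit
wof — σ1 onset /w/, coda /f/ ok → licit
va — σ1 onset /v/, coda /∅/ ok → licit
plpej — violates constraint 3: syllable 1 onset /plp/ has 3 consonants (> 2) → illicit

vo.fol, wof, va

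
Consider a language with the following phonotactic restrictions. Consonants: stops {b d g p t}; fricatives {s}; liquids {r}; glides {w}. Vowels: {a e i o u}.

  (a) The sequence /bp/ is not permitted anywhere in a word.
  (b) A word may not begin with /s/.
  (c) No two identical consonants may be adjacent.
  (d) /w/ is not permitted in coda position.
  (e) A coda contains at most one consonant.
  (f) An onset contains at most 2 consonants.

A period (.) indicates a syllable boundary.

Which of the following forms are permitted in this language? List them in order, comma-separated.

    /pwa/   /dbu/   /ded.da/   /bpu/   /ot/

/pwa/ — σ1 onset /pw/ (2C), coda /∅/ ok → permitted
/dbu/ — σ1 onset /db/ (2C), coda /∅/ ok → permitted
/ded.da/ — violates constraint (c): adjacent identical consonants /dd/ → not permitted
/bpu/ — violates constraint (a): contains banned sequence /bp/ → not permitted
/ot/ — σ1 onset /∅/, coda /t/ ok → permitted

/pwa/, /dbu/, /ot/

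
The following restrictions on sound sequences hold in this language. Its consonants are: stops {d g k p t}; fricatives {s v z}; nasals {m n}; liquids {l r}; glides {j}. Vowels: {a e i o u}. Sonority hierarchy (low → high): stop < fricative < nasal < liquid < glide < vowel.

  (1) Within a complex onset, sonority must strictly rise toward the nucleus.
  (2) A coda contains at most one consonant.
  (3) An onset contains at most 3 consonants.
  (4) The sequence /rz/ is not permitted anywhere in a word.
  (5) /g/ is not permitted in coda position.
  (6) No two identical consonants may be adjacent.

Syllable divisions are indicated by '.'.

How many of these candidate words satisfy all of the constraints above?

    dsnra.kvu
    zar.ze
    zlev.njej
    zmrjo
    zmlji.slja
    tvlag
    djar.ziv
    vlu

2

dsnra.kvu — violates constraint 3: syllable 1 onset /dsnr/ has 4 consonants (> 3) → illicit
zar.ze — violates constraint 4: contains banned sequence /rz/ → illicit
zlev.njej — σ1 onset /zl/ (2→4 rises), coda /v/ ok; σ2 onset /nj/ (3→5 rises), coda /j/ ok → licit
zmrjo — violates constraint 3: syllable 1 onset /zmrj/ has 4 consonants (> 3) → illicit
zmlji.slja — violates constraint 3: syllable 1 onset /zmlj/ has 4 consonants (> 3) → illicit
tvlag — violates constraint 5: syllable 1 coda contains /g/ → illicit
djar.ziv — violates constraint 4: contains banned sequence /rz/ → illicit
vlu — σ1 onset /vl/ (2→4 rises), coda /∅/ ok → licit
Licit: zlev.njej, vlu → 2.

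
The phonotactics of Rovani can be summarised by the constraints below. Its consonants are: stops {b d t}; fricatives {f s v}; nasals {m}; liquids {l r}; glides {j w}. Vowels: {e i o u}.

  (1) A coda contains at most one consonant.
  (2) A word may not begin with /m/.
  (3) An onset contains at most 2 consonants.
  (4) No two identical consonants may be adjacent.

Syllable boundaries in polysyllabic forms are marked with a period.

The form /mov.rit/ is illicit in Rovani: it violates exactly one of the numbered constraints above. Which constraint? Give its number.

/mov.rit/: word begins with /m/.
This is a violation of constraint 2: "A word may not begin with /m/."
The remaining constraints (1, 3, 4) are satisfied.

2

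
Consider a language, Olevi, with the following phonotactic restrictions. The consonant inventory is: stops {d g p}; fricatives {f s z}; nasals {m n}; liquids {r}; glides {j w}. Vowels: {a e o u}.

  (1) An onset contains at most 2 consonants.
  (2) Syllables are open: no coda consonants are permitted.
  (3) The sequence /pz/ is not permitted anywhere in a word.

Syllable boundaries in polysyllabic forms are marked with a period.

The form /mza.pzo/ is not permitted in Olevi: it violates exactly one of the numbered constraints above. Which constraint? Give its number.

3

/mza.pzo/: contains banned sequence /pz/.
This is a violation of constraint 3: "The sequence /pz/ is not permitted anywhere in a word."
The remaining constraints (1, 2) are satisfied.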